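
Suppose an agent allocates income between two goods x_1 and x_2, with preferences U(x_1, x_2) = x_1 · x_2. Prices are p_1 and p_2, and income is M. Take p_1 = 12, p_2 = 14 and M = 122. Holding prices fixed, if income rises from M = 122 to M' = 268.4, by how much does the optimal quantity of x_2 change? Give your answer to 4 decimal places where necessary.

Δx_2* = 5.2286

Demand: x_1*(p_1,p_2,M) = 0.5·M/p_1 and x_2* = 0.5·M/p_2.
At p_1=12, p_2=14, M=122: x_2* = 0.5·122/14 = 4.3571.
At M' = 268.4: x_2* = 9.5857. Change: 9.5857 − 4.3571 = 5.2286.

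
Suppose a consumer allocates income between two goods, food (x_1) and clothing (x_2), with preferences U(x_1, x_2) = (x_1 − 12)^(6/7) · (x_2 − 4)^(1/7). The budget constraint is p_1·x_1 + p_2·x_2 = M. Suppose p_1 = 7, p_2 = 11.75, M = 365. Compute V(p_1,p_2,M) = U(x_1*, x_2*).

This is Cobb-Douglas in (x_1−12, x_2−4): tangency gives 6/7·p_2·(x_2−4) = 1/7·p_1·(x_1−12).
After buying the subsistence bundle (12, 4), a share 6/7 of the remaining income goes to x_1: x_1* = 12 + 6/7·(M − 12p_1 − 4p_2)/p_1.
Discretionary income = 365 − 12·7 − 4·11.75 = 234; x_1* = 12 + 6/7·234/7 = 40.6531; x_2* = 4 + 1/7·234/11.75 = 6.845.
Utility at the optimum: U(40.6531, 6.845) = 20.6002.

V = 20.6002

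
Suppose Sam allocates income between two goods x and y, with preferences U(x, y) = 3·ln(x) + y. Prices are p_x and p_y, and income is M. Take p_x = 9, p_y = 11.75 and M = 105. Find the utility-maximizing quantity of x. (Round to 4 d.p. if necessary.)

x* = 3.9167

So x*(p_x,p_y) = 3·p_y/p_x, independent of income; and y* = (M − 3·p_y)/p_y.
At the given prices: x* = 3·11.75/9 = 3.9167.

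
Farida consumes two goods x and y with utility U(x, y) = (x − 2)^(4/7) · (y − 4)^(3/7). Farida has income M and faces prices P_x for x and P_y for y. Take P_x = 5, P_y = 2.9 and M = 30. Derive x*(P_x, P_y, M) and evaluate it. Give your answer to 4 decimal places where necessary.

Let x' = x−2, y' = y−4. MRS = (4/3)·y'/x' = P_x/P_y.
Substituting into the budget: x* = 2 + 4/7·(M − 2·P_x − 4·P_y)/P_x, and y* = 4 + 3/7·(…)/P_y.
Discretionary income = 30 − 2·5 − 4·2.9 = 8.4; x* = 2 + 4/7·8.4/5 = 2.96.

x* = 2.96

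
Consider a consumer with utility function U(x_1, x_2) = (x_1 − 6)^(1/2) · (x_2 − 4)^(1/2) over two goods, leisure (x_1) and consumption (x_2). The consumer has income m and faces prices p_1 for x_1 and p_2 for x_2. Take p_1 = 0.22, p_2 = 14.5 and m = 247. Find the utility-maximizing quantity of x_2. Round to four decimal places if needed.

After buying the subsistence bundle (6, 4), a share 0.5 of the remaining income goes to x_1: x_1* = 6 + 0.5·(m − 6p_1 − 4p_2)/p_1.
Discretionary income = 247 − 6·0.22 − 4·14.5 = 187.68; x_2* = 4 + 0.5·187.68/14.5 = 10.4717.

x_2* = 10.4717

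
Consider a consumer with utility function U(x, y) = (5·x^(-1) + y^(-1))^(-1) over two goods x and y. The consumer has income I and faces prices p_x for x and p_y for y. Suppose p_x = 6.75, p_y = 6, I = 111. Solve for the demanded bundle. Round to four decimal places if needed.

x* = 11.5673, y* = 5.4868

With the ratio pinned down, the budget gives x* = I/(p_x + p_y·(y/x)) and y* = (y/x)·x*.
Numerically y/x = 0.474342, so x* = 111/(6.75 + 6·0.474342) = 11.5673 and y* = 0.474342·11.5673 = 5.4868.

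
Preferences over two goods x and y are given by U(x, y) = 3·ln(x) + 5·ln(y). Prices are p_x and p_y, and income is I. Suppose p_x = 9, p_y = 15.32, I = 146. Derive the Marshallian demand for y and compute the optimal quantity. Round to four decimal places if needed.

y* = 5.9563

The MRS is (3/5)·y/x. Set MRS = p_x/p_y.
Rearranging, p_y·y = (5/3)·p_x·x. Substituting into the budget gives p_x·x·(1 + (5/3)) = I.
Demand: x*(p_x,p_y,I) = 0.375·I/p_x and y* = 0.625·I/p_y.
At p_x=9, p_y=15.32, I=146: y* = 0.625·146/15.32 = 5.9563.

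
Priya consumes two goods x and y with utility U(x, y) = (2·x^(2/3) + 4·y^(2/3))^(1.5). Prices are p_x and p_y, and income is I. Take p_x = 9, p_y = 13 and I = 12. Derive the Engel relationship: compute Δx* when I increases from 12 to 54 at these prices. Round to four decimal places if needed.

Δx* = 0.9653

With the ratio pinned down, the budget gives x* = I/(p_x + p_y·(y/x)) and y* = (y/x)·x*.
Numerically y/x = 2.654529, so x* = 12/(9 + 13·2.654529) = 0.2758.
At I' = 54: x* = 1.2411. Change: 1.2411 − 0.2758 = 0.9653.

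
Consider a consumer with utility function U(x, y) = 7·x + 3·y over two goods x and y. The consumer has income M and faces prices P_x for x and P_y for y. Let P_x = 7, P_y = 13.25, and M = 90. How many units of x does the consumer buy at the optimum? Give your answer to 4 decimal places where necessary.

x* = 12.8571

x gives more utility per dollar, so spend all income on x: x* = M/P_x, y* = 0.
Numerically: x* = 12.8571, y* = 0.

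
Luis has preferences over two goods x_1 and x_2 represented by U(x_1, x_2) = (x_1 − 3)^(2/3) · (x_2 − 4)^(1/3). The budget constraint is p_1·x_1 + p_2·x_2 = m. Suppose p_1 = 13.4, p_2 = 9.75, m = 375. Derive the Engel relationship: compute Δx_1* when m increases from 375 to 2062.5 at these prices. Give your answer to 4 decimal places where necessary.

Δx_1* = 83.9552

MRS = 2·(x_2−4)/(x_1−3). Tangency with p_1/p_2 gives x_2−4 = (1/2)·(p_1/p_2)·(x_1−3).
Substituting into the budget: x_1* = 3 + 2/3·(m − 3·p_1 − 4·p_2)/p_1, and x_2* = 4 + 1/3·(…)/p_2.
Discretionary income = 375 − 3·13.4 − 4·9.75 = 295.8; x_1* = 3 + 2/3·295.8/13.4 = 17.7164.
At m' = 2062.5: x_1* = 101.6716. Change: 101.6716 − 17.7164 = 83.9552.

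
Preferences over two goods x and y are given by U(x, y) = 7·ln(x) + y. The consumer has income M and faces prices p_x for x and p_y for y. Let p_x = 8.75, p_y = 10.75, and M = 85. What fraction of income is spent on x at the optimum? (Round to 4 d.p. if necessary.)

Set MRS = p_x/p_y: (7/x)/1 = p_x/p_y.
So x*(p_x,p_y) = 7·p_y/p_x, independent of income; and y* = (M − 7·p_y)/p_y.
At the given prices: x* = 7·10.75/8.75 = 8.6, and y* = 0.907.
Expenditure on x: 8.75·8.6 = 75.25; share = 0.8853.

share on x = 0.8853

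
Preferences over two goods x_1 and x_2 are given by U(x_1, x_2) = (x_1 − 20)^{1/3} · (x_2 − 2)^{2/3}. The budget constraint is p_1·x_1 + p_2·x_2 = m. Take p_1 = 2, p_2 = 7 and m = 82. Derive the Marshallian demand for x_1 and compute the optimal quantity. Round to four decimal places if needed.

Let x_1' = x_1−20, x_2' = x_2−2. MRS = (1/2)·x_2'/x_1' = p_1/p_2.
Substituting into the budget: x_1* = 20 + 1/3·(m − 20·p_1 − 2·p_2)/p_1, and x_2* = 2 + 2/3·(…)/p_2.
Discretionary income = 82 − 20·2 − 2·7 = 28; x_1* = 20 + 1/3·28/2 = 24.6667.

x_1* = 24.6667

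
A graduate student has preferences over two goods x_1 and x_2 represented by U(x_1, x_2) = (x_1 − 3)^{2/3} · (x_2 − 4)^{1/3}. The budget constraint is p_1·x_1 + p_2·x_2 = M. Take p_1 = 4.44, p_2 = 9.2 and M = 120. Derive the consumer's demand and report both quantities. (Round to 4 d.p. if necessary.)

Let x_1' = x_1−3, x_2' = x_2−4. MRS = 2·x_2'/x_1' = p_1/p_2.
Substituting into the budget: x_1* = 3 + 2/3·(M − 3·p_1 − 4·p_2)/p_1, and x_2* = 4 + 1/3·(…)/p_2.
Discretionary income = 120 − 3·4.44 − 4·9.2 = 69.88; x_1* = 3 + 2/3·69.88/4.44 = 13.4925; x_2* = 4 + 1/3·69.88/9.2 = 6.5319.

x_1* = 13.4925, x_2* = 6.5319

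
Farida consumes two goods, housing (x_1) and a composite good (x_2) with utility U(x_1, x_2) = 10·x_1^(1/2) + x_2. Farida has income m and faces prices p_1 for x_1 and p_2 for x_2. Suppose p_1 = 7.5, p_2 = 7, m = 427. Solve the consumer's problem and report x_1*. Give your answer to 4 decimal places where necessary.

x_1* = 21.7778

Plugging in: x_1* = (5·7/7.5)² = 21.7778.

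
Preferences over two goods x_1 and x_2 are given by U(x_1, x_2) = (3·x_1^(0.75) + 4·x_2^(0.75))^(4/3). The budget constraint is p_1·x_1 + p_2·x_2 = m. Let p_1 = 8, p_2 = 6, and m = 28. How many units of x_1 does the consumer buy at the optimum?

x_1* = 0.4122

With the ratio pinned down, the budget gives x_1* = m/(p_1 + p_2·(x_2/x_1)) and x_2* = (x_2/x_1)·x_1*.
Numerically x_2/x_1 = 9.988721, so x_1* = 28/(8 + 6·9.988721) = 0.4122.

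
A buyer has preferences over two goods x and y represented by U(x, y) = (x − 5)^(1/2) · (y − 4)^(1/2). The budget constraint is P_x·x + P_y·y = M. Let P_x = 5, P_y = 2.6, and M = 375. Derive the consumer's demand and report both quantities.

x* = 38.96, y* = 69.3077

Substituting into the budget: x* = 5 + 0.5·(M − 5·P_x − 4·P_y)/P_x, and y* = 4 + 0.5·(…)/P_y.
Discretionary income = 375 − 5·5 − 4·2.6 = 339.6; x* = 5 + 0.5·339.6/5 = 38.96; y* = 4 + 0.5·339.6/2.6 = 69.3077.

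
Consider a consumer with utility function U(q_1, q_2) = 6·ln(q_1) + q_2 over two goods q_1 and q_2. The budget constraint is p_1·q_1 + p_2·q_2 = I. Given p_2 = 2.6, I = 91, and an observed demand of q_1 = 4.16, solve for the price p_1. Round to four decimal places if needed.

Set MRS = p_1/p_2: (6/q_1)/1 = p_1/p_2.
So q_1*(p_1,p_2) = 6·p_2/p_1, independent of income; and q_2* = (I − 6·p_2)/p_2.
Set q_1* = 4.16 in the demand function and solve for p_1: p_1 = 3.75.

p_1 = 3.75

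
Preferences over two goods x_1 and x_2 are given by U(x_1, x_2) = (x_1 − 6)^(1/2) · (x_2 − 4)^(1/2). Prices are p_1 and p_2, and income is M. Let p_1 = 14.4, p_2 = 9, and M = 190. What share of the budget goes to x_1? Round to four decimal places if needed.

share on x_1 = 0.6326

Let x_1' = x_1−6, x_2' = x_2−4. MRS = x_2'/x_1' = p_1/p_2.
Substituting into the budget: x_1* = 6 + 0.5·(M − 6·p_1 − 4·p_2)/p_1, and x_2* = 4 + 0.5·(…)/p_2.
Discretionary income = 190 − 6·14.4 − 4·9 = 67.6; x_1* = 6 + 0.5·67.6/14.4 = 8.3472; x_2* = 4 + 0.5·67.6/9 = 7.7556.
Expenditure on x_1: 14.4·8.3472 = 120.2; share = 0.6326.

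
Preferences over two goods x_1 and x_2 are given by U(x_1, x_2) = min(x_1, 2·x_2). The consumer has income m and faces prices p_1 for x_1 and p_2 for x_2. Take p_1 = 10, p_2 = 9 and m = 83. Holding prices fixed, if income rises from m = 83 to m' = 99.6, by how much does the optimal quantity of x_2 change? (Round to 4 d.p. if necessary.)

Δx_2* = 0.5724

Leontief preferences: the optimum is at the kink where x_1/2 = x_2/1, i.e. x_2 = (1/2)·x_1.
Budget: p_1·x_1 + p_2·(1/2)·x_1 = m, so (2·p_1 + p_2)·x_1 = 2·m.
Demand: x_1*(p_1,p_2,m) = 2·m/(2·p_1 + p_2), x_2* = m/(2·p_1 + p_2).
Here 2·10 + 9 = 29, giving x_2* = 2.8621.
At m' = 99.6: x_2* = 3.4345. Change: 3.4345 − 2.8621 = 0.5724.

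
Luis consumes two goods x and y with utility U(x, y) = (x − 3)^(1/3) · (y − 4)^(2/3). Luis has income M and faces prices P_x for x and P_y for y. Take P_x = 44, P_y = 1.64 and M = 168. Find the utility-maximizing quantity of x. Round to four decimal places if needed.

x* = 3.223

This is Cobb-Douglas in (x−3, y−4): tangency gives 1/3·P_y·(y−4) = 2/3·P_x·(x−3).
Substituting into the budget: x* = 3 + 1/3·(M − 3·P_x − 4·P_y)/P_x, and y* = 4 + 2/3·(…)/P_y.
Discretionary income = 168 − 3·44 − 4·1.64 = 29.44; x* = 3 + 1/3·29.44/44 = 3.223.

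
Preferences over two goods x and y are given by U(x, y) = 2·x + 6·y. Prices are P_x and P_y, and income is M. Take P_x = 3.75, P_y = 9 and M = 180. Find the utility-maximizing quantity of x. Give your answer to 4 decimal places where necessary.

x* = 0

Linear utility — the consumer picks whichever good has higher MU/price: 2/3.75 = 0.5333 vs 6/9 = 0.6667.
y gives more utility per dollar, so spend all income on y: y* = M/P_y, x* = 0.
Numerically: x* = 0, y* = 20.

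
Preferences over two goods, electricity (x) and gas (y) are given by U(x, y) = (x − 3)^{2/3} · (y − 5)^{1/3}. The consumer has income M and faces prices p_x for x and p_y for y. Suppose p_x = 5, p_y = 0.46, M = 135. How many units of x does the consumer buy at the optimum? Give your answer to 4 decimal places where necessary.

x* = 18.6933

Let x' = x−3, y' = y−5. MRS = 2·y'/x' = p_x/p_y.
Substituting into the budget: x* = 3 + 2/3·(M − 3·p_x − 5·p_y)/p_x, and y* = 5 + 1/3·(…)/p_y.
Discretionary income = 135 − 3·5 − 5·0.46 = 117.7; x* = 3 + 2/3·117.7/5 = 18.6933.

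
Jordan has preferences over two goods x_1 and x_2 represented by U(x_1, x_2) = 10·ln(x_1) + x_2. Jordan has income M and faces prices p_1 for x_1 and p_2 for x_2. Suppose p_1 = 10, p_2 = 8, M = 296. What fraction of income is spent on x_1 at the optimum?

share on x_1 = 0.2703

Set MRS = p_1/p_2: (10/x_1)/1 = p_1/p_2.
So x_1*(p_1,p_2) = 10·p_2/p_1, independent of income; and x_2* = (M − 10·p_2)/p_2.
At the given prices: x_1* = 10·8/10 = 8, and x_2* = 27.
Expenditure on x_1: 10·8 = 80; share = 0.2703.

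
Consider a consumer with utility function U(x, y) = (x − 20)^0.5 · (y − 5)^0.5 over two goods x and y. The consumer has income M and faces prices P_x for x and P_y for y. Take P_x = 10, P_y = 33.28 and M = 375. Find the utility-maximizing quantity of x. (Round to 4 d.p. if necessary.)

x* = 20.43

This is Cobb-Douglas in (x−20, y−5): tangency gives 0.5·P_y·(y−5) = 0.5·P_x·(x−20).
Substituting into the budget: x* = 20 + 0.5·(M − 20·P_x − 5·P_y)/P_x, and y* = 5 + 0.5·(…)/P_y.
Discretionary income = 375 − 20·10 − 5·33.28 = 8.6; x* = 20 + 0.5·8.6/10 = 20.43.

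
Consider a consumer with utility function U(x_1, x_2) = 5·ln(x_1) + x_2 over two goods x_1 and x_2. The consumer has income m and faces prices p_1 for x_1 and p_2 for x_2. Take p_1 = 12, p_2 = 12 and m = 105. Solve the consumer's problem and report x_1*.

x_1* = 5

MU_x_1 = 5/x_1, MU_x_2 = 1. Tangency: 5/x_1 = p_1/p_2.
So x_1*(p_1,p_2) = 5·p_2/p_1, independent of income; and x_2* = (m − 5·p_2)/p_2.
At the given prices: x_1* = 5·12/12 = 5.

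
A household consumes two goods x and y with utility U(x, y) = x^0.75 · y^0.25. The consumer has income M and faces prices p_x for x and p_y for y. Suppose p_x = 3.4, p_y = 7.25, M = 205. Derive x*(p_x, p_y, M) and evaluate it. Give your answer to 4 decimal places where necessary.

x* = 45.2206

Demand: x*(p_x,p_y,M) = 0.75·M/p_x and y* = 0.25·M/p_y.
At p_x=3.4, p_y=7.25, M=205: x* = 0.75·205/3.4 = 45.2206.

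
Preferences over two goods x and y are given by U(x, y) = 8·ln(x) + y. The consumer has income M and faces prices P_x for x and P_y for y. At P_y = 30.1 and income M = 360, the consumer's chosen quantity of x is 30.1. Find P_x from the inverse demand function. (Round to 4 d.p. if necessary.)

MU_x = 8/x, MU_y = 1. Tangency: 8/x = P_x/P_y.
So x*(P_x,P_y) = 8·P_y/P_x, independent of income; and y* = (M − 8·P_y)/P_y.
Set x* = 30.1 in the demand function and solve for P_x: P_x = 8.

P_x = 8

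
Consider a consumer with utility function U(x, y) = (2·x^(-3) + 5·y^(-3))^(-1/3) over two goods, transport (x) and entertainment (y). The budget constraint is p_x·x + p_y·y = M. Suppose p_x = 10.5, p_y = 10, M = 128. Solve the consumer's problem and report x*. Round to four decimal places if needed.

x* = 5.5104

MU_x ∝ 2·x^(-4), MU_y ∝ 5·y^(-4), so MRS = (2/5)·(y/x)^(4) = p_x/p_y.
Solve for the ratio: y/x = [(5/2)·p_x/p_y]^(0.25).
With the ratio pinned down, the budget gives x* = M/(p_x + p_y·(y/x)) and y* = (y/x)·x*.
Numerically y/x = 1.272865, so x* = 128/(10.5 + 10·1.272865) = 5.5104.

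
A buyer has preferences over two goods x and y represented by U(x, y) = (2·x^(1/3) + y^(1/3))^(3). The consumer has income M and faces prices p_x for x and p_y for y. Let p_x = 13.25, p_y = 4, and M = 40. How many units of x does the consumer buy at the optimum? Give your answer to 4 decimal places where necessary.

From the CES first-order condition, 2·(y/x)^(2/3) = p_x/p_y.
Solve for the ratio: y/x = [(1/2)·p_x/p_y]^(1.5).
Substitute y = (y/x)·x into the budget: x* = M/(p_x + p_y·(y/x)).
Numerically y/x = 2.131517, so x* = 40/(13.25 + 4·2.131517) = 1.8369.

x* = 1.8369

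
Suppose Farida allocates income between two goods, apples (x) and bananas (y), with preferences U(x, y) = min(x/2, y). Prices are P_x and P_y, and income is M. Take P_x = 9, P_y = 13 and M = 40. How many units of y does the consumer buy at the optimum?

Leontief preferences: the optimum is at the kink where x/2 = y/1, i.e. y = (1/2)·x.
Budget: P_x·x + P_y·(1/2)·x = M, so (2·P_x + P_y)·x = 2·M.
Demand: x*(P_x,P_y,M) = 2·M/(2·P_x + P_y), y* = M/(2·P_x + P_y).
Here 2·9 + 13 = 31, giving y* = 1.2903.

y* = 1.2903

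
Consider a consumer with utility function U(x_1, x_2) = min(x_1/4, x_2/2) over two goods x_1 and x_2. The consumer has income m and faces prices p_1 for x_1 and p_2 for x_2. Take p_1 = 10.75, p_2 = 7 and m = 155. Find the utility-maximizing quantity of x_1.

With perfect complements, no substitution: consume in ratio x_1:x_2 = 4:2.
Budget: p_1·x_1 + p_2·(1/2)·x_1 = m, so (4·p_1 + 2·p_2)·x_1 = 4·m.
Demand: x_1*(p_1,p_2,m) = 4·m/(4·p_1 + 2·p_2), x_2* = 2·m/(4·p_1 + 2·p_2).
Here 4·10.75 + 2·7 = 57, giving x_1* = 10.8772.

x_1* = 10.8772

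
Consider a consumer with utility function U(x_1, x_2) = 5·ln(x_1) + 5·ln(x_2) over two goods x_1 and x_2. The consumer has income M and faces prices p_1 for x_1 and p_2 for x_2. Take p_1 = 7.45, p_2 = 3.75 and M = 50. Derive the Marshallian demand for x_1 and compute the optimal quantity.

Demand: x_1*(p_1,p_2,M) = 0.5·M/p_1 and x_2* = 0.5·M/p_2.
At p_1=7.45, p_2=3.75, M=50: x_1* = 0.5·50/7.45 = 3.3557.

x_1* = 3.3557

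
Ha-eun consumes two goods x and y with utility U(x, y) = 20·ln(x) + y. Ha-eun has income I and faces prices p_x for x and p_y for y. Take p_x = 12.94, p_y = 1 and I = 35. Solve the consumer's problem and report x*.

Set MRS = p_x/p_y: (20/x)/1 = p_x/p_y.
So x*(p_x,p_y) = 20·p_y/p_x, independent of income; and y* = (I − 20·p_y)/p_y.
At the given prices: x* = 20·1/12.94 = 1.5456.

x* = 1.5456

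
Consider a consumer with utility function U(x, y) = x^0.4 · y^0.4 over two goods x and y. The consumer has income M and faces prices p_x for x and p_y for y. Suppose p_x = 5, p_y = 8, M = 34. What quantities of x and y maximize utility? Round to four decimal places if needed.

The MRS is y/x. Set MRS = p_x/p_y.
So 0.4·p_y·y = 0.4·p_x·x; combined with the budget, a share 0.5 of income goes to x.
Demand: x*(p_x,p_y,M) = 0.5·M/p_x and y* = 0.5·M/p_y.
At p_x=5, p_y=8, M=34: x* = 0.5·34/5 = 3.4, y* = 2.125.

x* = 3.4, y* = 2.125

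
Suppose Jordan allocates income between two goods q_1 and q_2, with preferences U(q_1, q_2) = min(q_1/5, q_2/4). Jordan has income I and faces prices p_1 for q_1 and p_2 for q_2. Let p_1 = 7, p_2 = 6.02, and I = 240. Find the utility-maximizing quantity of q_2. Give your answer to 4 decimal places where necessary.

With perfect complements, no substitution: consume in ratio q_1:q_2 = 5:4.
Budget: p_1·q_1 + p_2·(4/5)·q_1 = I, so (5·p_1 + 4·p_2)·q_1 = 5·I.
Demand: q_1*(p_1,p_2,I) = 5·I/(5·p_1 + 4·p_2), q_2* = 4·I/(5·p_1 + 4·p_2).
Here 5·7 + 4·6.02 = 59.08, giving q_2* = 16.2492.

q_2* = 16.2492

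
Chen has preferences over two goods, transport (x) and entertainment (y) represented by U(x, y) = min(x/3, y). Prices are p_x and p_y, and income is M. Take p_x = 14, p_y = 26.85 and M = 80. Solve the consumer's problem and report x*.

With perfect complements, no substitution: consume in ratio x:y = 3:1.
Budget: p_x·x + p_y·(1/3)·x = M, so (3·p_x + p_y)·x = 3·M.
Demand: x*(p_x,p_y,M) = 3·M/(3·p_x + p_y), y* = M/(3·p_x + p_y).
Here 3·14 + 26.85 = 68.85, giving x* = 3.4858.

x* = 3.4858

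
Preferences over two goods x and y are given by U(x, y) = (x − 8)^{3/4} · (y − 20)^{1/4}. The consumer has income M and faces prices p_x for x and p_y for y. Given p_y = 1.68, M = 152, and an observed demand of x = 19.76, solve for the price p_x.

p_x = 5

MRS = 3·(y−20)/(x−8). Tangency with p_x/p_y gives y−20 = (1/3)·(p_x/p_y)·(x−8).
After buying the subsistence bundle (8, 20), a share 0.75 of the remaining income goes to x: x* = 8 + 0.75·(M − 8p_x − 20p_y)/p_x.
Set x* = 19.76 in the demand function and solve for p_x: p_x = 5.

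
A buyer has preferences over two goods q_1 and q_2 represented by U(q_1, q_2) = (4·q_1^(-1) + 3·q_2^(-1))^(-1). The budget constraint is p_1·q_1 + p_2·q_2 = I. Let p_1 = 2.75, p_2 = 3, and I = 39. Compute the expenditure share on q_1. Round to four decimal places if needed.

Substitute q_2 = (q_2/q_1)·q_1 into the budget: q_1* = I/(p_1 + p_2·(q_2/q_1)).
Numerically q_2/q_1 = 0.829156, so q_1* = 39/(2.75 + 3·0.829156) = 7.4463 and q_2* = 0.829156·7.4463 = 6.1742.
Expenditure on q_1: 2.75·7.4463 = 20.4774; share = 0.5251.

share on q_1 = 0.5251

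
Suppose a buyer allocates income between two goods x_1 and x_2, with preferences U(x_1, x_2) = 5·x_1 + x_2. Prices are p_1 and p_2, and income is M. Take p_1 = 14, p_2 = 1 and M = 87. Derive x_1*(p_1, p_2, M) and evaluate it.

x_1* = 0

Linear utility — the consumer picks whichever good has higher MU/price: 5/14 = 0.3571 vs 1/1 = 1.
x_2 gives more utility per dollar, so spend all income on x_2: x_2* = M/p_2, x_1* = 0.
Numerically: x_1* = 0, x_2* = 87.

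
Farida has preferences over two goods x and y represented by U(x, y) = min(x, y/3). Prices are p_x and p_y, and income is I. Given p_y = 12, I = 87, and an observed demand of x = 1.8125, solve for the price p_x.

p_x = 12

Leontief preferences: the optimum is at the kink where x/1 = y/3, i.e. y = 3·x.
Budget: p_x·x + p_y·3·x = I, so (p_x + 3·p_y)·x = I.
Demand: x*(p_x,p_y,I) = I/(p_x + 3·p_y), y* = 3·I/(p_x + 3·p_y).
Set x* = 1.8125 in the demand function and solve for p_x: p_x = 12.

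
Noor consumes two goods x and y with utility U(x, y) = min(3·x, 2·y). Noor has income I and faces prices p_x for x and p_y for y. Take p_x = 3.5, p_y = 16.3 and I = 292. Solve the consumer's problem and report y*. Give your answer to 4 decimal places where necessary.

With perfect complements, no substitution: consume in ratio x:y = 2:3.
Budget: p_x·x + p_y·(3/2)·x = I, so (2·p_x + 3·p_y)·x = 2·I.
Demand: x*(p_x,p_y,I) = 2·I/(2·p_x + 3·p_y), y* = 3·I/(2·p_x + 3·p_y).
Here 2·3.5 + 3·16.3 = 55.9, giving y* = 15.6708.

y* = 15.6708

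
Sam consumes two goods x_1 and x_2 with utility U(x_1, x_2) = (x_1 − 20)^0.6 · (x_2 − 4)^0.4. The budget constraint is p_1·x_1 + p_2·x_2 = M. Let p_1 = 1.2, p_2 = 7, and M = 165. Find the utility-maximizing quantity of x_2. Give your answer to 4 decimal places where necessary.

x_2* = 10.4571

MRS = (3/2)·(x_2−4)/(x_1−20). Tangency with p_1/p_2 gives x_2−4 = (2/3)·(p_1/p_2)·(x_1−20).
Substituting into the budget: x_1* = 20 + 0.6·(M − 20·p_1 − 4·p_2)/p_1, and x_2* = 4 + 0.4·(…)/p_2.
Discretionary income = 165 − 20·1.2 − 4·7 = 113; x_2* = 4 + 0.4·113/7 = 10.4571.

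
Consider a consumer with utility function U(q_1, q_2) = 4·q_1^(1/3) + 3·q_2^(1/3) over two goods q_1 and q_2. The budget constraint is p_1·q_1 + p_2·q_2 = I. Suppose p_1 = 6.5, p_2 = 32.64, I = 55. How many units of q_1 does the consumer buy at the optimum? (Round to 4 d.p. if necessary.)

q_1* = 6.5601

MRS = MU_q_1/MU_q_2 = (4/3)·(q_2/q_1)^(2/3). Set equal to p_1/p_2.
Hence q_2/q_1 = ((3/4)·p_1/p_2)^(1/(2/3)), i.e. raised to the 1.5 power.
With the ratio pinned down, the budget gives q_1* = I/(p_1 + p_2·(q_2/q_1)) and q_2* = (q_2/q_1)·q_1*.
Numerically q_2/q_1 = 0.057721, so q_1* = 55/(6.5 + 32.64·0.057721) = 6.5601.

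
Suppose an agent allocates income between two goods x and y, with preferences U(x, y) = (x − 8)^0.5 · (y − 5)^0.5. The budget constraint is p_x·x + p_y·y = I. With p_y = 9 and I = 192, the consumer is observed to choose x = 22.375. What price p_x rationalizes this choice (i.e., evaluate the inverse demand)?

p_x = 4

This is Cobb-Douglas in (x−8, y−5): tangency gives 0.5·p_y·(y−5) = 0.5·p_x·(x−8).
Substituting into the budget: x* = 8 + 0.5·(I − 8·p_x − 5·p_y)/p_x, and y* = 5 + 0.5·(…)/p_y.
Set x* = 22.375 in the demand function and solve for p_x: p_x = 4.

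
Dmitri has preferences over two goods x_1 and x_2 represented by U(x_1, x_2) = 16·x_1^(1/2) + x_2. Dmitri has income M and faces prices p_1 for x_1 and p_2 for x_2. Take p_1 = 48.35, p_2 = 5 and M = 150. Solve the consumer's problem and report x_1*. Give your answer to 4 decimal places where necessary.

Solve: √x_1 = 8·p_2/p_1, so x_1*(p_1,p_2) = (8·p_2/p_1)², and x_2* = (M − p_1·x_1*)/p_2.
Plugging in: x_1* = (8·5/48.35)² = 0.6844.

x_1* = 0.6844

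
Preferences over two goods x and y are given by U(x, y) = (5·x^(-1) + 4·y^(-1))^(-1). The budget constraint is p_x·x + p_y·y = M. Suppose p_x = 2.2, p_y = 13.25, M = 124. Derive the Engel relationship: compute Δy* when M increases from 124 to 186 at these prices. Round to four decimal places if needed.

Δy* = 3.2147

MU_x ∝ 5·x^(-2), MU_y ∝ 4·y^(-2), so MRS = (5/4)·(y/x)^(2) = p_x/p_y.
Hence y/x = ((4/5)·p_x/p_y)^(1/(2)), i.e. raised to the 0.5 power.
Substitute y = (y/x)·x into the budget: x* = M/(p_x + p_y·(y/x)).
Numerically y/x = 0.364459, so x* = 124/(2.2 + 13.25·0.364459) = 17.641 and y* = 0.364459·17.641 = 6.4294.
At M' = 186: y* = 9.6441. Change: 9.6441 − 6.4294 = 3.2147.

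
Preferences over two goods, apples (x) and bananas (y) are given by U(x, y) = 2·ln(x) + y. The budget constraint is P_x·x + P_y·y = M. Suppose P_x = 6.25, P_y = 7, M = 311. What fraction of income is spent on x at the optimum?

share on x = 0.045

MU_x = 2/x, MU_y = 1. Tangency: 2/x = P_x/P_y.
So x*(P_x,P_y) = 2·P_y/P_x, independent of income; and y* = (M − 2·P_y)/P_y.
At the given prices: x* = 2·7/6.25 = 2.24, and y* = 42.4286.
Expenditure on x: 6.25·2.24 = 14; share = 0.045.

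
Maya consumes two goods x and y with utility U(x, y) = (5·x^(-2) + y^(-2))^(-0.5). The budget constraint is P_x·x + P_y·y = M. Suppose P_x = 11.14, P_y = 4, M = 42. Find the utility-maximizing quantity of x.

MRS = MU_x/MU_y = 5·(y/x)^(3). Set equal to P_x/P_y.
Solve for the ratio: y/x = [(1/5)·P_x/P_y]^(1/3).
Substitute y = (y/x)·x into the budget: x* = M/(P_x + P_y·(y/x)).
Numerically y/x = 0.822783, so x* = 42/(11.14 + 4·0.822783) = 2.9104.

x* = 2.9104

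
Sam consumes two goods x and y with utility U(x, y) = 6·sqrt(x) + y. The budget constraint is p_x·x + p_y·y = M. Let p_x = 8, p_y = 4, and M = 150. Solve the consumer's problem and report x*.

MU_x = 3/√x, MU_y = 1. Tangency: 3/√x = p_x/p_y.
Thus x* = (3·p_y/p_x)² — independent of M — with the rest of income spent on y.
Plugging in: x* = (3·4/8)² = 2.25.

x* = 2.25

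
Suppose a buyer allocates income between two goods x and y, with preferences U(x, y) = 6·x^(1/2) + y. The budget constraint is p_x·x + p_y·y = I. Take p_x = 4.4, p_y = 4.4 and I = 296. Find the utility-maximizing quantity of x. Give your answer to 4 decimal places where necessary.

MU_x = 3/√x, MU_y = 1. Tangency: 3/√x = p_x/p_y.
Solve: √x = 3·p_y/p_x, so x*(p_x,p_y) = (3·p_y/p_x)², and y* = (I − p_x·x*)/p_y.
Plugging in: x* = (3·4.4/4.4)² = 9.

x* = 9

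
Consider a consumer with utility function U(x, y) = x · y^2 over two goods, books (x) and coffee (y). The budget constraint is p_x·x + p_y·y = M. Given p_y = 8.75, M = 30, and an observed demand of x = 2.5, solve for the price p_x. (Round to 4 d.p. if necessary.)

Tangency: MRS = (1/2)·y/x = p_x/p_y.
So p_y·y = 2·p_x·x; combined with the budget, a share 1/3 of income goes to x.
Demand: x*(p_x,p_y,M) = 1/3·M/p_x and y* = 2/3·M/p_y.
Set x* = 2.5 in the demand function and solve for p_x: p_x = 4.

p_x = 4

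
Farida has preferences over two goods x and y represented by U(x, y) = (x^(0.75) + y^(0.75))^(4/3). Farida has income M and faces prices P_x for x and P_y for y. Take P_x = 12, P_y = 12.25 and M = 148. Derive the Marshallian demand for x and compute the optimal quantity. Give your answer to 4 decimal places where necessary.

x* = 6.3573

Substitute y = (y/x)·x into the budget: x* = M/(P_x + P_y·(y/x)).
Numerically y/x = 0.920832, so x* = 148/(12 + 12.25·0.920832) = 6.3573.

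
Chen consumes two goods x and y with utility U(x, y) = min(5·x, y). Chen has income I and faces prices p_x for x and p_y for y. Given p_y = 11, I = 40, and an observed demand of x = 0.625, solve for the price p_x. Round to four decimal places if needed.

p_x = 9

Leontief preferences: the optimum is at the kink where x/1 = y/5, i.e. y = 5·x.
Budget: p_x·x + p_y·5·x = I, so (p_x + 5·p_y)·x = I.
Demand: x*(p_x,p_y,I) = I/(p_x + 5·p_y), y* = 5·I/(p_x + 5·p_y).
Set x* = 0.625 in the demand function and solve for p_x: p_x = 9.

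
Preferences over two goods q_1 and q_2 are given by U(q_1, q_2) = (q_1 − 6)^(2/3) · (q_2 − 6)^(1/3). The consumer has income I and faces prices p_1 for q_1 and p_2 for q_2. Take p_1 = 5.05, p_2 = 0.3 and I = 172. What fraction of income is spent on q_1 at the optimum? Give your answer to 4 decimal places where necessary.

share on q_1 = 0.7184

Let q_1' = q_1−6, q_2' = q_2−6. MRS = 2·q_2'/q_1' = p_1/p_2.
Substituting into the budget: q_1* = 6 + 2/3·(I − 6·p_1 − 6·p_2)/p_1, and q_2* = 6 + 1/3·(…)/p_2.
Discretionary income = 172 − 6·5.05 − 6·0.3 = 139.9; q_1* = 6 + 2/3·139.9/5.05 = 24.4686; q_2* = 6 + 1/3·139.9/0.3 = 161.4444.
Expenditure on q_1: 5.05·24.4686 = 123.5667; share = 0.7184.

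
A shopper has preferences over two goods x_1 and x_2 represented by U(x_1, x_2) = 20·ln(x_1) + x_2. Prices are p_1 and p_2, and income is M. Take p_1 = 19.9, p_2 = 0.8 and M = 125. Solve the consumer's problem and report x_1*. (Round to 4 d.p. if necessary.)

Set MRS = p_1/p_2: (20/x_1)/1 = p_1/p_2.
So x_1*(p_1,p_2) = 20·p_2/p_1, independent of income; and x_2* = (M − 20·p_2)/p_2.
At the given prices: x_1* = 20·0.8/19.9 = 0.804.

x_1* = 0.804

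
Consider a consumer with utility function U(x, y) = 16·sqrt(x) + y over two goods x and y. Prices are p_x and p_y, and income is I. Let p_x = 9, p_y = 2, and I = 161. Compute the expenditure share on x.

share on x = 0.1767

Utility is quasi-linear in y; the FOC for x is 8/√x = p_x/p_y.
Solve: √x = 8·p_y/p_x, so x*(p_x,p_y) = (8·p_y/p_x)², and y* = (I − p_x·x*)/p_y.
Plugging in: x* = (8·2/9)² = 3.1605, y* = 66.2778.
Expenditure on x: 9·3.1605 = 28.4444; share = 0.1767.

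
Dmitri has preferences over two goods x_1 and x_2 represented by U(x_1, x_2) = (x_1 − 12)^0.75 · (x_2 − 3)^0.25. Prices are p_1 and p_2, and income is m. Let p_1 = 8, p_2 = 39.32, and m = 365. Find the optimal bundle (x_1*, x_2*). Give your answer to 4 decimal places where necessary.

Discretionary income = 365 − 12·8 − 3·39.32 = 151.04; x_1* = 12 + 0.75·151.04/8 = 26.16; x_2* = 3 + 0.25·151.04/39.32 = 3.9603.

x_1* = 26.16, x_2* = 3.9603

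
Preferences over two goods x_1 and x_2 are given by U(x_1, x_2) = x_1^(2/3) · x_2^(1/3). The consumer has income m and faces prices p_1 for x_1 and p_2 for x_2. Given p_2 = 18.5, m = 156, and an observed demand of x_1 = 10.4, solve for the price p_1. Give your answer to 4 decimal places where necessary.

p_1 = 10

Tangency: MRS = 2·x_2/x_1 = p_1/p_2.
Rearranging, p_2·x_2 = (1/2)·p_1·x_1. Substituting into the budget gives p_1·x_1·(1 + (1/2)) = m.
Demand: x_1*(p_1,p_2,m) = 2/3·m/p_1 and x_2* = 1/3·m/p_2.
Set x_1* = 10.4 in the demand function and solve for p_1: p_1 = 10.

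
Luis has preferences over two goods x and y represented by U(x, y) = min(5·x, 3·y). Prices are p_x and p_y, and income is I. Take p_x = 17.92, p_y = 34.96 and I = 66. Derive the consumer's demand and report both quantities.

Leontief preferences: the optimum is at the kink where x/3 = y/5, i.e. y = (5/3)·x.
Budget: p_x·x + p_y·(5/3)·x = I, so (3·p_x + 5·p_y)·x = 3·I.
Demand: x*(p_x,p_y,I) = 3·I/(3·p_x + 5·p_y), y* = 5·I/(3·p_x + 5·p_y).
Here 3·17.92 + 5·34.96 = 228.56, giving x* = 0.8663 and y* = 1.4438.

x* = 0.8663, y* = 1.4438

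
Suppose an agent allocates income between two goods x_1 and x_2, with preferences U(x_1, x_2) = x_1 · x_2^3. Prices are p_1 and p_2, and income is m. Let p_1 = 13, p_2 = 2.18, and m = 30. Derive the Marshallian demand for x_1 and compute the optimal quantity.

Demand: x_1*(p_1,p_2,m) = 0.25·m/p_1 and x_2* = 0.75·m/p_2.
At p_1=13, p_2=2.18, m=30: x_1* = 0.25·30/13 = 0.5769.

x_1* = 0.5769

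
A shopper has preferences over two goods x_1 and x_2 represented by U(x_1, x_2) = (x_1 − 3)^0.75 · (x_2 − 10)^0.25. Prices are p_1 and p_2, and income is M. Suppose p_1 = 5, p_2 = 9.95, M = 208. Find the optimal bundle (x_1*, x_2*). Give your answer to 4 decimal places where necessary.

x_1* = 17.025, x_2* = 12.3492

Let x_1' = x_1−3, x_2' = x_2−10. MRS = 3·x_2'/x_1' = p_1/p_2.
Substituting into the budget: x_1* = 3 + 0.75·(M − 3·p_1 − 10·p_2)/p_1, and x_2* = 10 + 0.25·(…)/p_2.
Discretionary income = 208 − 3·5 − 10·9.95 = 93.5; x_1* = 3 + 0.75·93.5/5 = 17.025; x_2* = 10 + 0.25·93.5/9.95 = 12.3492.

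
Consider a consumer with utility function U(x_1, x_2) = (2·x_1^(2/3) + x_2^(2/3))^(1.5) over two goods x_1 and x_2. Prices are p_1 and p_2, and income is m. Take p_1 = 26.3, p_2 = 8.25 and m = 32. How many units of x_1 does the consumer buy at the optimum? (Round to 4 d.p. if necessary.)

x_1* = 0.5359

Numerically x_2/x_1 = 4.049631, so x_1* = 32/(26.3 + 8.25·4.049631) = 0.5359.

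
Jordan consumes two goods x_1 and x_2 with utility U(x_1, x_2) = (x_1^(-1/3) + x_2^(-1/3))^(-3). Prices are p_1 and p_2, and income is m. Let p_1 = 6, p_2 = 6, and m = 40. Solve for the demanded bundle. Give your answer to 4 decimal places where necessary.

From the CES first-order condition, (x_2/x_1)^(4/3) = p_1/p_2.
Solve for the ratio: x_2/x_1 = [p_1/p_2]^(0.75).
Substitute x_2 = (x_2/x_1)·x_1 into the budget: x_1* = m/(p_1 + p_2·(x_2/x_1)).
Numerically x_2/x_1 = 1, so x_1* = 40/(6 + 6·1) = 3.3333 and x_2* = 1·3.3333 = 3.3333.

x_1* = 3.3333, x_2* = 3.3333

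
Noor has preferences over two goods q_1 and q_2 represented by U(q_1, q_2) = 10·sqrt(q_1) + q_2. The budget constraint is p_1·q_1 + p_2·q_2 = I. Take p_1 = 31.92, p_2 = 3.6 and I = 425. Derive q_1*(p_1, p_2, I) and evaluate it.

Plugging in: q_1* = (5·3.6/31.92)² = 0.318.

q_1* = 0.318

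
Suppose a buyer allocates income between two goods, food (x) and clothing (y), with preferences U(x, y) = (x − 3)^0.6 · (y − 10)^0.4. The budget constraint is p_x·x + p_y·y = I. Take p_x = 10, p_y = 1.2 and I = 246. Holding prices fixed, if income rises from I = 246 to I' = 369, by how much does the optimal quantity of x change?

MRS = (3/2)·(y−10)/(x−3). Tangency with p_x/p_y gives y−10 = (2/3)·(p_x/p_y)·(x−3).
Substituting into the budget: x* = 3 + 0.6·(I − 3·p_x − 10·p_y)/p_x, and y* = 10 + 0.4·(…)/p_y.
Discretionary income = 246 − 3·10 − 10·1.2 = 204; x* = 3 + 0.6·204/10 = 15.24.
At I' = 369: x* = 22.62. Change: 22.62 − 15.24 = 7.38.

Δx* = 7.38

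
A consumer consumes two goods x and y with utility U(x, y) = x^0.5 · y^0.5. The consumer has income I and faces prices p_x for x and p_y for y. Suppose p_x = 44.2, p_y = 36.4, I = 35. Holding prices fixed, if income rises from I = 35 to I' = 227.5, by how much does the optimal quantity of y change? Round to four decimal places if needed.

At p_x=44.2, p_y=36.4, I=35: y* = 0.5·35/36.4 = 0.4808.
At I' = 227.5: y* = 3.125. Change: 3.125 − 0.4808 = 2.6442.

Δy* = 2.6442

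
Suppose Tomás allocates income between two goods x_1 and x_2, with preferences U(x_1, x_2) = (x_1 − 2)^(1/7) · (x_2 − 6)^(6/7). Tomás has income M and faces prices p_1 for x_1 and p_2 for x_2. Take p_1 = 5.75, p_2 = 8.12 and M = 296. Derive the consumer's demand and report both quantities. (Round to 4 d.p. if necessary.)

x_1* = 7.8579, x_2* = 30.8888

MRS = (1/6)·(x_2−6)/(x_1−2). Tangency with p_1/p_2 gives x_2−6 = 6·(p_1/p_2)·(x_1−2).
Substituting into the budget: x_1* = 2 + 1/7·(M − 2·p_1 − 6·p_2)/p_1, and x_2* = 6 + 6/7·(…)/p_2.
Discretionary income = 296 − 2·5.75 − 6·8.12 = 235.78; x_1* = 2 + 1/7·235.78/5.75 = 7.8579; x_2* = 6 + 6/7·235.78/8.12 = 30.8888.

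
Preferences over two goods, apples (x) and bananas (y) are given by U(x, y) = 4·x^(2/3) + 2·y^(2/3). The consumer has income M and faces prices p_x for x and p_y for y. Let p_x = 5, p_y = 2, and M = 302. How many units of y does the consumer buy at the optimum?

MU_x ∝ 4·x^(-1/3), MU_y ∝ 2·y^(-1/3), so MRS = 2·(y/x)^(1/3) = p_x/p_y.
Solve for the ratio: y/x = [(1/2)·p_x/p_y]^(3).
Substitute y = (y/x)·x into the budget: x* = M/(p_x + p_y·(y/x)).
Numerically y/x = 1.953125, so x* = 302/(5 + 2·1.953125) = 33.9088 and y* = 1.953125·33.9088 = 66.2281.

y* = 66.2281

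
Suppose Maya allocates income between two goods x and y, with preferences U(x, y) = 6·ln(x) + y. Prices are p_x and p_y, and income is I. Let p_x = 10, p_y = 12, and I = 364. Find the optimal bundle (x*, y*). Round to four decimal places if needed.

Set MRS = p_x/p_y: (6/x)/1 = p_x/p_y.
So x*(p_x,p_y) = 6·p_y/p_x, independent of income; and y* = (I − 6·p_y)/p_y.
At the given prices: x* = 6·12/10 = 7.2, and y* = 24.3333.

x* = 7.2, y* = 24.3333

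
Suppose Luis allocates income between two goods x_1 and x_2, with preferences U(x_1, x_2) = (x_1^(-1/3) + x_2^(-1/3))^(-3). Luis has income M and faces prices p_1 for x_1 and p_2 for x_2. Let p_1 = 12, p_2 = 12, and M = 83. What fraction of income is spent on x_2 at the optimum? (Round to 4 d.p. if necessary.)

Numerically x_2/x_1 = 1, so x_1* = 83/(12 + 12·1) = 3.4583 and x_2* = 1·3.4583 = 3.4583.
Expenditure on x_2: 12·3.4583 = 41.5; share = 0.5.

share on x_2 = 0.5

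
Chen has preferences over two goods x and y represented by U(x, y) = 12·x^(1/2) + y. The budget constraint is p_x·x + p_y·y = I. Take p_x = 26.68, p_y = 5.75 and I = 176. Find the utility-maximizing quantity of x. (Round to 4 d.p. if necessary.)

MU_x = 6/√x, MU_y = 1. Tangency: 6/√x = p_x/p_y.
Thus x* = (6·p_y/p_x)² — independent of I — with the rest of income spent on y.
Plugging in: x* = (6·5.75/26.68)² = 1.6721.

x* = 1.6721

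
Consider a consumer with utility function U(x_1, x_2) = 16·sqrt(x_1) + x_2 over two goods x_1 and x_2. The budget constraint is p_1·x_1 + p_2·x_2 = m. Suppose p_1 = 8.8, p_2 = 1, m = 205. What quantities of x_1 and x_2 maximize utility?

x_1* = 0.8264, x_2* = 197.7273

Thus x_1* = (8·p_2/p_1)² — independent of m — with the rest of income spent on x_2.
Plugging in: x_1* = (8·1/8.8)² = 0.8264, x_2* = 197.7273.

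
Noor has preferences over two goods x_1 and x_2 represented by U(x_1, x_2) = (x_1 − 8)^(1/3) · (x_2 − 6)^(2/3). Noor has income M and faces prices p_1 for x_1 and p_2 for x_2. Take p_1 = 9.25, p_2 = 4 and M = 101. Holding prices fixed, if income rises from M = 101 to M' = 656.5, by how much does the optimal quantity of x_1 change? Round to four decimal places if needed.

MRS = (1/2)·(x_2−6)/(x_1−8). Tangency with p_1/p_2 gives x_2−6 = 2·(p_1/p_2)·(x_1−8).
After buying the subsistence bundle (8, 6), a share 1/3 of the remaining income goes to x_1: x_1* = 8 + 1/3·(M − 8p_1 − 6p_2)/p_1.
Discretionary income = 101 − 8·9.25 − 6·4 = 3; x_1* = 8 + 1/3·3/9.25 = 8.1081.
At M' = 656.5: x_1* = 28.1261. Change: 28.1261 − 8.1081 = 20.018.

Δx_1* = 20.018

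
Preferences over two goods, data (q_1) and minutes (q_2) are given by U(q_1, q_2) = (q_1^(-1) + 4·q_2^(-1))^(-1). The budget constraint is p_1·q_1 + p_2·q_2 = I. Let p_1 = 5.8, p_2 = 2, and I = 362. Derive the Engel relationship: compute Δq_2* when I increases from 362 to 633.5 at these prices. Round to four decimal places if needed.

Δq_2* = 73.3201

MRS = MU_q_1/MU_q_2 = (1/4)·(q_2/q_1)^(2). Set equal to p_1/p_2.
Hence q_2/q_1 = (4·p_1/p_2)^(1/(2)), i.e. raised to the 0.5 power.
Substitute q_2 = (q_2/q_1)·q_1 into the budget: q_1* = I/(p_1 + p_2·(q_2/q_1)).
Numerically q_2/q_1 = 3.405877, so q_1* = 362/(5.8 + 2·3.405877) = 28.7034 and q_2* = 3.405877·28.7034 = 97.7602.
At I' = 633.5: q_2* = 171.0803. Change: 171.0803 − 97.7602 = 73.3201.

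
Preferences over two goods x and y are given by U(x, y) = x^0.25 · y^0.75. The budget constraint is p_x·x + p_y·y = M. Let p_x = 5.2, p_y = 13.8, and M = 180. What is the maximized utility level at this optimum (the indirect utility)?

MU_x/MU_y = (0.25·y)/(0.75·x); tangency sets this equal to p_x/p_y.
So 0.25·p_y·y = 0.75·p_x·x; combined with the budget, a share 0.25 of income goes to x.
Demand: x*(p_x,p_y,M) = 0.25·M/p_x and y* = 0.75·M/p_y.
At p_x=5.2, p_y=13.8, M=180: x* = 0.25·180/5.2 = 8.6538, y* = 9.7826.
Utility at the optimum: U(8.6538, 9.7826) = 9.4873.

V = 9.4873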